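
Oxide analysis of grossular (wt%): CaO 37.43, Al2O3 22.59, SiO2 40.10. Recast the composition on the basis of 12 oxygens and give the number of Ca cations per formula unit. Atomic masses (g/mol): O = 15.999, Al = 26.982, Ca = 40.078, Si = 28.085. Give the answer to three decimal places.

3.003 Ca apfu

CaO: 37.43/56.077 = 0.66748 mol → 0.66748 mol Ca, 0.66748 mol O.
Al2O3: 22.59/101.961 = 0.22156 mol → 0.44312 mol Al, 0.66468 mol O.
SiO2: 40.10/60.083 = 0.66741 mol → 0.66741 mol Si, 1.33482 mol O.
Total oxygen = 2.66698 mol. Normalization factor = 12/2.66698 = 4.49947.
Ca per 12 O = 0.66748 × 4.49947 = 3.003.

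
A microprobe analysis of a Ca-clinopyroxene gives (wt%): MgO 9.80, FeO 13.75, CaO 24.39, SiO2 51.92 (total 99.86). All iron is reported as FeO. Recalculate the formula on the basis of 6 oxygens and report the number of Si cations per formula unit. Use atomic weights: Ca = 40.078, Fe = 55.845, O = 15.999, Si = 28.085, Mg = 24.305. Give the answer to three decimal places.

1.996 Si apfu

MgO (M=40.304): mol = 0.24315; Mg = 0.24315, O = 0.24315.
FeO (M=71.844): mol = 0.19139; Fe = 0.19139, O = 0.19139.
CaO (M=56.077): mol = 0.43494; Ca = 0.43494, O = 0.43494.
SiO2 (M=60.083): mol = 0.86414; Si = 0.86414, O = 1.72828.
ΣO = 2.59776; factor = 6/ΣO = 2.30968.
Si apfu = 0.86414 × 2.30968 = 1.996.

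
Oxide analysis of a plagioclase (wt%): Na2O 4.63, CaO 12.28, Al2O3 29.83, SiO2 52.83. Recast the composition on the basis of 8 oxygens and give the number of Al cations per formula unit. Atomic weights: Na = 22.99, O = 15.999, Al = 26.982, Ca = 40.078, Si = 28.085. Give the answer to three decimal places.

Na2O: 4.63/61.979 = 0.07470 mol → 0.14940 mol Na, 0.07470 mol O.
CaO: 12.28/56.077 = 0.21898 mol → 0.21898 mol Ca, 0.21898 mol O.
Al2O3: 29.83/101.961 = 0.29256 mol → 0.58512 mol Al, 0.87768 mol O.
SiO2: 52.83/60.083 = 0.87928 mol → 0.87928 mol Si, 1.75856 mol O.
Total oxygen = 2.92992 mol. Normalization factor = 8/2.92992 = 2.73045.
Al per 8 O = 0.58512 × 2.73045 = 1.598.

1.598 Al apfu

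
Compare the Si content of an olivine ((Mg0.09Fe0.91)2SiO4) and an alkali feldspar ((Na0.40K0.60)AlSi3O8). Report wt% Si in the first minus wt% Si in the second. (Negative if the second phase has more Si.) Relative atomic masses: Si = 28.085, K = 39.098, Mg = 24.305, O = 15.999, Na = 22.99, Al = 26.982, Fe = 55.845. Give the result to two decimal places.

-16.81 percentage points

Si in (Mg0.09Fe0.91)2SiO4: molar mass 198.094 g/mol; 1×28.085 = 28.085 g → 14.18 wt%.
Si in (Na0.40K0.60)AlSi3O8: molar mass 271.884 g/mol; 3×28.085 = 84.255 g → 30.99 wt%.
Difference = 14.18 − 30.99 = -16.81 percentage points.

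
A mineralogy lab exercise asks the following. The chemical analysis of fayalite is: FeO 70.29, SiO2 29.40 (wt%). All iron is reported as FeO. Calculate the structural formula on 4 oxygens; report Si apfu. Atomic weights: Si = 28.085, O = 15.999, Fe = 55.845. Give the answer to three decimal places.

70.29 wt% FeO ÷ 71.844 g/mol = 0.97837 mol, giving 0.97837 Fe and 0.97837 O.
29.40 wt% SiO2 ÷ 60.083 g/mol = 0.48932 mol, giving 0.48932 Si and 0.97864 O.
Oxygen sums to 1.95701; scaling by 4/1.95701 = 2.04393 puts the formula on 4 O.
Si: 0.48932 × 2.04393 = 1.000 atoms per formula unit.

1.000 Si apfu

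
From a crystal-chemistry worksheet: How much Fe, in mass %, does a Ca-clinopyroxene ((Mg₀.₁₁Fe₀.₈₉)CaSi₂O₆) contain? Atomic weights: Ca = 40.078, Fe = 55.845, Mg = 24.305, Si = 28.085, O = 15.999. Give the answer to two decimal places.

20.32 mass %

M((Mg₀.₁₁Fe₀.₈₉)CaSi₂O₆) = 244.618 g/mol.
Fe contributes 0.89 × 55.845 = 49.702 g per mole.
49.702/244.618 = 0.2032 → 20.32%.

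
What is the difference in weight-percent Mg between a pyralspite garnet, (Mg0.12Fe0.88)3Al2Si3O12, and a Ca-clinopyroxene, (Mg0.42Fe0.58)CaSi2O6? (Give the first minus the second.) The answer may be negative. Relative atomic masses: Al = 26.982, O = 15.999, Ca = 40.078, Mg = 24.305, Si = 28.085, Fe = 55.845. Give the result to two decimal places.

Mg in (Mg0.12Fe0.88)3Al2Si3O12: molar mass 486.388 g/mol; 0.36×24.305 = 8.750 g → 1.80 wt%.
Mg in (Mg0.42Fe0.58)CaSi2O6: molar mass 234.840 g/mol; 0.42×24.305 = 10.208 g → 4.35 wt%.
Difference = 1.80 − 4.35 = -2.55 percentage points.

-2.55 percentage points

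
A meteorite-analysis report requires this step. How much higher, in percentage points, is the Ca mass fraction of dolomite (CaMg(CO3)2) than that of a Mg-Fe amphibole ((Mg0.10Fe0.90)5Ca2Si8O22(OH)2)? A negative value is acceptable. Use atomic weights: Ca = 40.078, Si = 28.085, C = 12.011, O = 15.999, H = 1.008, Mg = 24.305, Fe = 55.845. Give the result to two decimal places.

13.33 percentage points

M(CaMg(CO3)2) = 184.399 g/mol, so wt% Ca = 40.078/184.399 × 100 = 21.73%.
M((Mg0.10Fe0.90)5Ca2Si8O22(OH)2) = 954.283 g/mol, so wt% Ca = 80.156/954.283 × 100 = 8.40%.
21.73 − 8.40 = 13.33 pp.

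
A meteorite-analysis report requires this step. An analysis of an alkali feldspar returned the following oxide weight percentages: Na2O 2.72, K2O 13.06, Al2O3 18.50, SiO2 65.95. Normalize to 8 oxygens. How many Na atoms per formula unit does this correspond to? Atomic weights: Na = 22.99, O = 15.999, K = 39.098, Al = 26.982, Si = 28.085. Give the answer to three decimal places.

Na2O: 2.72/61.979 = 0.04389 mol → 0.08778 mol Na, 0.04389 mol O.
K2O: 13.06/94.195 = 0.13865 mol → 0.27730 mol K, 0.13865 mol O.
Al2O3: 18.50/101.961 = 0.18144 mol → 0.36288 mol Al, 0.54432 mol O.
SiO2: 65.95/60.083 = 1.09765 mol → 1.09765 mol Si, 2.19530 mol O.
Total oxygen = 2.92216 mol. Normalization factor = 8/2.92216 = 2.73770.
Na per 8 O = 0.08778 × 2.73770 = 0.240.

0.240 Na apfu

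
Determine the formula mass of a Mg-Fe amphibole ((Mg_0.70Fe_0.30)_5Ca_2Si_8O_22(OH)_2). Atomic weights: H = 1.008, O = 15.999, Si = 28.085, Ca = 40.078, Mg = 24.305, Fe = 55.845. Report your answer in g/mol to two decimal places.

Mg: 3.50 × 24.305 = 85.0675
Fe: 1.50 × 55.845 = 83.7675
Ca: 2 × 40.078 = 80.1560
Si: 8 × 28.085 = 224.6800
O: 24 × 15.999 = 383.9760
H: 2 × 1.008 = 2.0160
Summing the contributions gives the formula mass.

859.66 g/mol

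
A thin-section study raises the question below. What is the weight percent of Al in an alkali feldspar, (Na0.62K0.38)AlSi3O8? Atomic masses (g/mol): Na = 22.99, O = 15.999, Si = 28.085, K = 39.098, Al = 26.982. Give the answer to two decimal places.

10.06 mass %

Formula mass = 0.62*22.99 + 0.38*39.098 + 1*26.982 + 3*28.085 + 8*15.999 = 268.340 g/mol, of which 26.982 g is Al.
So Al makes up 26.982/268.340 = 0.1006 of the mass, i.e. 10.06%.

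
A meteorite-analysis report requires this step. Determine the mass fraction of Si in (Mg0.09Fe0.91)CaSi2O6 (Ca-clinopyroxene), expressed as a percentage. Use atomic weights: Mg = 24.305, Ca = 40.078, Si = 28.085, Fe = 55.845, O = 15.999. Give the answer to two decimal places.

Formula mass = 0.09*24.305 + 0.91*55.845 + 1*40.078 + 2*28.085 + 6*15.999 = 245.248 g/mol, of which 56.170 g is Si.
So Si makes up 56.170/245.248 = 0.2290 of the mass, i.e. 22.90%.

22.90 mass %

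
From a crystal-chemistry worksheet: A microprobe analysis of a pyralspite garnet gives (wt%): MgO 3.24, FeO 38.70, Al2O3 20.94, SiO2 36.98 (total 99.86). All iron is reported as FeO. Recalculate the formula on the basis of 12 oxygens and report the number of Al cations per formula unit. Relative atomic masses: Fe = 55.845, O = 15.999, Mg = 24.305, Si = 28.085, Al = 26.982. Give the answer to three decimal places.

3.24 wt% MgO ÷ 40.304 g/mol = 0.08039 mol, giving 0.08039 Mg and 0.08039 O.
38.70 wt% FeO ÷ 71.844 g/mol = 0.53867 mol, giving 0.53867 Fe and 0.53867 O.
20.94 wt% Al2O3 ÷ 101.961 g/mol = 0.20537 mol, giving 0.41074 Al and 0.61611 O.
36.98 wt% SiO2 ÷ 60.083 g/mol = 0.61548 mol, giving 0.61548 Si and 1.23096 O.
Oxygen sums to 2.46613; scaling by 12/2.46613 = 4.86592 puts the formula on 12 O.
Al: 0.41074 × 4.86592 = 1.999 atoms per formula unit.

1.999 Al apfu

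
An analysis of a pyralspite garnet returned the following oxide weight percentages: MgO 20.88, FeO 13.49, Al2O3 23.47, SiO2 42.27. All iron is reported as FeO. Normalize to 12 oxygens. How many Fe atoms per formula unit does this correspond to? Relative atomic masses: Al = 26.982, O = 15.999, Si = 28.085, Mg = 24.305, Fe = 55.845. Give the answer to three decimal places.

0.804 Fe apfu

MgO (M=40.304): mol = 0.51806; Mg = 0.51806, O = 0.51806.
FeO (M=71.844): mol = 0.18777; Fe = 0.18777, O = 0.18777.
Al2O3 (M=101.961): mol = 0.23019; Al = 0.46038, O = 0.69057.
SiO2 (M=60.083): mol = 0.70353; Si = 0.70353, O = 1.40706.
ΣO = 2.80346; factor = 12/ΣO = 4.28042.
Fe apfu = 0.18777 × 4.28042 = 0.804.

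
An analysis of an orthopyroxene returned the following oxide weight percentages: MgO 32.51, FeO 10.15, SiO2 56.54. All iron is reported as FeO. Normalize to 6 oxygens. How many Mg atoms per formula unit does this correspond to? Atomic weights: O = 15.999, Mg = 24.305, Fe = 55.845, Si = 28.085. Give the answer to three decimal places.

MgO (M=40.304): mol = 0.80662; Mg = 0.80662, O = 0.80662.
FeO (M=71.844): mol = 0.14128; Fe = 0.14128, O = 0.14128.
SiO2 (M=60.083): mol = 0.94103; Si = 0.94103, O = 1.88206.
ΣO = 2.82996; factor = 6/ΣO = 2.12017.
Mg apfu = 0.80662 × 2.12017 = 1.710.

1.710 Mg apfu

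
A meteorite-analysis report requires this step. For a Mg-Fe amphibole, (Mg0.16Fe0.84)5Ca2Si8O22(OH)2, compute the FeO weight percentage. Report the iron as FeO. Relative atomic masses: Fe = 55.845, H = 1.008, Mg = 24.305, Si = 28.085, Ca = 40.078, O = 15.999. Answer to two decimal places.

31.94 wt%

M((Mg0.16Fe0.84)5Ca2Si8O22(OH)2) = 944.821 g/mol; M(FeO) = 71.844 g/mol.
Moles FeO per formula unit = 4.20 Fe ÷ 1 = 4.2000.
FeO fraction = (4.2000 × 71.844) / 944.821 = 301.745/944.821 = 0.3194.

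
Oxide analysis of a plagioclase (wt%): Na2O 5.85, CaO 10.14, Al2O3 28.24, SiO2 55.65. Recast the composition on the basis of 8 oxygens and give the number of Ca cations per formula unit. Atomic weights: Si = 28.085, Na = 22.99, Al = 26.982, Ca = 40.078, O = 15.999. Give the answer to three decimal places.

0.489 Ca apfu

Na2O (M=61.979): mol = 0.09439; Na = 0.18878, O = 0.09439.
CaO (M=56.077): mol = 0.18082; Ca = 0.18082, O = 0.18082.
Al2O3 (M=101.961): mol = 0.27697; Al = 0.55394, O = 0.83091.
SiO2 (M=60.083): mol = 0.92622; Si = 0.92622, O = 1.85244.
ΣO = 2.95856; factor = 8/ΣO = 2.70402.
Ca apfu = 0.18082 × 2.70402 = 0.489.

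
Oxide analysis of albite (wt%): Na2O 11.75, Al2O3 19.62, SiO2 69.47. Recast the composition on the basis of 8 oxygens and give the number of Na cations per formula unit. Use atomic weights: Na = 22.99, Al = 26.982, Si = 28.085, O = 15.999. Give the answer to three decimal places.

11.75 wt% Na2O ÷ 61.979 g/mol = 0.18958 mol, giving 0.37916 Na and 0.18958 O.
19.62 wt% Al2O3 ÷ 101.961 g/mol = 0.19243 mol, giving 0.38486 Al and 0.57729 O.
69.47 wt% SiO2 ÷ 60.083 g/mol = 1.15623 mol, giving 1.15623 Si and 2.31246 O.
Oxygen sums to 3.07933; scaling by 8/3.07933 = 2.59797 puts the formula on 8 O.
Na: 0.37916 × 2.59797 = 0.985 atoms per formula unit.

0.985 Na apfu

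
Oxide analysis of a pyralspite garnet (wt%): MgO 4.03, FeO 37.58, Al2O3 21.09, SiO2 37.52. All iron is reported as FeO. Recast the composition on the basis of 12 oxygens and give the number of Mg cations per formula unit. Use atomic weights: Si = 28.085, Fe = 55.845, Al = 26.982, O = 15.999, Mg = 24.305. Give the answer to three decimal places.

0.481 Mg apfu

4.03 wt% MgO ÷ 40.304 g/mol = 0.09999 mol, giving 0.09999 Mg and 0.09999 O.
37.58 wt% FeO ÷ 71.844 g/mol = 0.52308 mol, giving 0.52308 Fe and 0.52308 O.
21.09 wt% Al2O3 ÷ 101.961 g/mol = 0.20684 mol, giving 0.41368 Al and 0.62052 O.
37.52 wt% SiO2 ÷ 60.083 g/mol = 0.62447 mol, giving 0.62447 Si and 1.24894 O.
Oxygen sums to 2.49253; scaling by 12/2.49253 = 4.81439 puts the formula on 12 O.
Mg: 0.09999 × 4.81439 = 0.481 atoms per formula unit.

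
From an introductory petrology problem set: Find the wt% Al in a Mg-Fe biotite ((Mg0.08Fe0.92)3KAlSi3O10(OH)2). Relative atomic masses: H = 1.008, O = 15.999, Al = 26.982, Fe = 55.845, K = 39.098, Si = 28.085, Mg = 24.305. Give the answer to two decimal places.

M((Mg0.08Fe0.92)3KAlSi3O10(OH)2) = 504.304 g/mol.
Al contributes 1 × 26.982 = 26.982 g per mole.
26.982/504.304 = 0.0535 → 5.35%.

5.35 weight percent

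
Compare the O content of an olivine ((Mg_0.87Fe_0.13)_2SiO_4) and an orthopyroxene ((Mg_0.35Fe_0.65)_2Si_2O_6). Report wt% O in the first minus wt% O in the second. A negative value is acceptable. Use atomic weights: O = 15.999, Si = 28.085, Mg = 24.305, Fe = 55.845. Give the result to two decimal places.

3.28 percentage points

M((Mg_0.87Fe_0.13)_2SiO_4) = 148.891 g/mol, so wt% O = 63.996/148.891 × 100 = 42.98%.
M((Mg_0.35Fe_0.65)_2Si_2O_6) = 241.776 g/mol, so wt% O = 95.994/241.776 × 100 = 39.70%.
42.98 − 39.70 = 3.28 pp.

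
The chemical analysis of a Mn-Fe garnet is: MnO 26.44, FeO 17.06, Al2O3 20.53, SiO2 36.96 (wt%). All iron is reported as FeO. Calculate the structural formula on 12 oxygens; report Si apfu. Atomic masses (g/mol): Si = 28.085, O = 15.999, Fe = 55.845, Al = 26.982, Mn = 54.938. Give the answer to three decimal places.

3.020 Si apfu

26.44 wt% MnO ÷ 70.937 g/mol = 0.37273 mol, giving 0.37273 Mn and 0.37273 O.
17.06 wt% FeO ÷ 71.844 g/mol = 0.23746 mol, giving 0.23746 Fe and 0.23746 O.
20.53 wt% Al2O3 ÷ 101.961 g/mol = 0.20135 mol, giving 0.40270 Al and 0.60405 O.
36.96 wt% SiO2 ÷ 60.083 g/mol = 0.61515 mol, giving 0.61515 Si and 1.23030 O.
Oxygen sums to 2.44454; scaling by 12/2.44454 = 4.90890 puts the formula on 12 O.
Si: 0.61515 × 4.90890 = 3.020 atoms per formula unit.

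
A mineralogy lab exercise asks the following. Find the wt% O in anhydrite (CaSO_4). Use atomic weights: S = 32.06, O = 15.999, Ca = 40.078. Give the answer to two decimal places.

47.01 mass %

M(CaSO_4) = 136.134 g/mol.
O contributes 4 × 15.999 = 63.996 g per mole.
63.996/136.134 = 0.4701 → 47.01%.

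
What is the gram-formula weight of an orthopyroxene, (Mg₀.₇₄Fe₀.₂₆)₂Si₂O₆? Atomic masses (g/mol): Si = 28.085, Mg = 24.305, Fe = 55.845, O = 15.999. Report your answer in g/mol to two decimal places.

217.17 g/mol

Mg: 1.48 × 24.305 = 35.9714
Fe: 0.52 × 55.845 = 29.0394
Si: 2 × 28.085 = 56.1700
O: 6 × 15.999 = 95.9940
Summing the contributions gives the formula mass.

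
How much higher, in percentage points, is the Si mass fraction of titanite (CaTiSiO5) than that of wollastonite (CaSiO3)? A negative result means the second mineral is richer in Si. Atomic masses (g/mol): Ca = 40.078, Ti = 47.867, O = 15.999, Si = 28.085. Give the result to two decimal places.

-9.85 percentage points

Si in CaTiSiO5: molar mass 196.025 g/mol; 1×28.085 = 28.085 g → 14.33 wt%.
Si in CaSiO3: molar mass 116.160 g/mol; 1×28.085 = 28.085 g → 24.18 wt%.
Difference = 14.33 − 24.18 = -9.85 percentage points.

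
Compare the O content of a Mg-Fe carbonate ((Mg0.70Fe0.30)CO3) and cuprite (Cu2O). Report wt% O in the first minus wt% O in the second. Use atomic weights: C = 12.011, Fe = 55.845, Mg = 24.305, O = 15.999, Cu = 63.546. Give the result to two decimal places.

40.00 percentage points

First mineral: 47.997 g O in 93.775 g formula = 51.18 wt% O.
Second mineral: 15.999 g O in 143.091 g formula = 11.18 wt% O.
51.18% − 11.18% gives a difference of 40.00 percentage points.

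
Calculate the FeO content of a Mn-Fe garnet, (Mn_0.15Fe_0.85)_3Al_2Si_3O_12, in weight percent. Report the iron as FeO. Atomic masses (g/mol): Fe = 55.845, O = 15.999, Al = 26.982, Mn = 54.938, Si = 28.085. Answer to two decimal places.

36.84 wt%

M((Mn_0.15Fe_0.85)_3Al_2Si_3O_12) = 497.334 g/mol; M(FeO) = 71.844 g/mol.
Moles FeO per formula unit = 2.55 Fe ÷ 1 = 2.5500.
FeO fraction = (2.5500 × 71.844) / 497.334 = 183.202/497.334 = 0.3684.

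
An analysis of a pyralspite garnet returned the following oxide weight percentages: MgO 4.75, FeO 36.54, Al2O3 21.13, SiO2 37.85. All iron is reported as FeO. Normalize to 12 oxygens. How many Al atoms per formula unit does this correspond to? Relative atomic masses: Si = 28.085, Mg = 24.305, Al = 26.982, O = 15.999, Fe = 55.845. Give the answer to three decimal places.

MgO (M=40.304): mol = 0.11785; Mg = 0.11785, O = 0.11785.
FeO (M=71.844): mol = 0.50860; Fe = 0.50860, O = 0.50860.
Al2O3 (M=101.961): mol = 0.20724; Al = 0.41448, O = 0.62172.
SiO2 (M=60.083): mol = 0.62996; Si = 0.62996, O = 1.25992.
ΣO = 2.50809; factor = 12/ΣO = 4.78452.
Al apfu = 0.41448 × 4.78452 = 1.983.

1.983 Al apfu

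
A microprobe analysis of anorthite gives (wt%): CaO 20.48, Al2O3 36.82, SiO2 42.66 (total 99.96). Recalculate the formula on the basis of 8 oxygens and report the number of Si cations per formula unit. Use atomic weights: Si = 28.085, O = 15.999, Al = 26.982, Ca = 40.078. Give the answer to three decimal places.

20.48 wt% CaO ÷ 56.077 g/mol = 0.36521 mol, giving 0.36521 Ca and 0.36521 O.
36.82 wt% Al2O3 ÷ 101.961 g/mol = 0.36112 mol, giving 0.72224 Al and 1.08336 O.
42.66 wt% SiO2 ÷ 60.083 g/mol = 0.71002 mol, giving 0.71002 Si and 1.42004 O.
Oxygen sums to 2.86861; scaling by 8/2.86861 = 2.78881 puts the formula on 8 O.
Si: 0.71002 × 2.78881 = 1.980 atoms per formula unit.

1.980 Si apfu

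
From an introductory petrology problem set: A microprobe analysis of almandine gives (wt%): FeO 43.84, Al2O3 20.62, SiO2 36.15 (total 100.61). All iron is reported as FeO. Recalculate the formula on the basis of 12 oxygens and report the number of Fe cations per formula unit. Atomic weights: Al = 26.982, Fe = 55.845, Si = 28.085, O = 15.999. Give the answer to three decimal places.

FeO: 43.84/71.844 = 0.61021 mol → 0.61021 mol Fe, 0.61021 mol O.
Al2O3: 20.62/101.961 = 0.20223 mol → 0.40446 mol Al, 0.60669 mol O.
SiO2: 36.15/60.083 = 0.60167 mol → 0.60167 mol Si, 1.20334 mol O.
Total oxygen = 2.42024 mol. Normalization factor = 12/2.42024 = 4.95819.
Fe per 12 O = 0.61021 × 4.95819 = 3.026.

3.026 Fe apfu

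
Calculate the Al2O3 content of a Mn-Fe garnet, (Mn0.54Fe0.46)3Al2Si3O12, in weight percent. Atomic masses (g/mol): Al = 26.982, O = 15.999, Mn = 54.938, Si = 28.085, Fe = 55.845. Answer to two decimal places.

20.55 wt%

M((Mn0.54Fe0.46)3Al2Si3O12) = 496.273 g/mol; M(Al2O3) = 101.961 g/mol.
Moles Al2O3 per formula unit = 2 Al ÷ 2 = 1.0000.
Al2O3 fraction = (1.0000 × 101.961) / 496.273 = 101.961/496.273 = 0.2055.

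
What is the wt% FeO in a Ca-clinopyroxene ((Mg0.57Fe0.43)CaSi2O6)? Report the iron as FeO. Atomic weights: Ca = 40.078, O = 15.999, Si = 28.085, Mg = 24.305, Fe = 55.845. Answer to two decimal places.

13.43 wt%

Formula mass = 230.109 g/mol.
0.43 Fe → 0.4300 mol FeO per formula unit; M(FeO) = 71.844, so FeO mass = 30.893 g.
30.893/230.109 × 100 = 13.43 wt%.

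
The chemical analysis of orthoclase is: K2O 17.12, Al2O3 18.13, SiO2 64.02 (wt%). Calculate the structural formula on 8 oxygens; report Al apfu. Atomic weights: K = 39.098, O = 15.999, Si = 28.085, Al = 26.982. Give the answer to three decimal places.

17.12 wt% K2O ÷ 94.195 g/mol = 0.18175 mol, giving 0.36350 K and 0.18175 O.
18.13 wt% Al2O3 ÷ 101.961 g/mol = 0.17781 mol, giving 0.35562 Al and 0.53343 O.
64.02 wt% SiO2 ÷ 60.083 g/mol = 1.06553 mol, giving 1.06553 Si and 2.13106 O.
Oxygen sums to 2.84624; scaling by 8/2.84624 = 2.81073 puts the formula on 8 O.
Al: 0.35562 × 2.81073 = 1.000 atoms per formula unit.

1.000 Al apfu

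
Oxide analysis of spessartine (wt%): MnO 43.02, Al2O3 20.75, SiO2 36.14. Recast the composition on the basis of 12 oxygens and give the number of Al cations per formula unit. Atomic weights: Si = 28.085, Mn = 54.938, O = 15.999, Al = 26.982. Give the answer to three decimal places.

2.018 Al apfu

MnO: 43.02/70.937 = 0.60645 mol → 0.60645 mol Mn, 0.60645 mol O.
Al2O3: 20.75/101.961 = 0.20351 mol → 0.40702 mol Al, 0.61053 mol O.
SiO2: 36.14/60.083 = 0.60150 mol → 0.60150 mol Si, 1.20300 mol O.
Total oxygen = 2.41998 mol. Normalization factor = 12/2.41998 = 4.95872.
Al per 12 O = 0.40702 × 4.95872 = 2.018.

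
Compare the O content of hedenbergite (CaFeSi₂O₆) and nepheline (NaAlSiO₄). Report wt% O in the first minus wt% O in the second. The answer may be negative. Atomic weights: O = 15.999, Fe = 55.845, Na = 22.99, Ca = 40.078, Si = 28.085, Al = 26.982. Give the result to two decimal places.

First mineral: 95.994 g O in 248.087 g formula = 38.69 wt% O.
Second mineral: 63.996 g O in 142.053 g formula = 45.05 wt% O.
38.69% − 45.05% gives a difference of -6.36 percentage points.

-6.36 percentage points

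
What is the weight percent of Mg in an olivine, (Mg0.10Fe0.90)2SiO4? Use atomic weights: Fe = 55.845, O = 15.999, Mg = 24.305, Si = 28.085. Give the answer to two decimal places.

2.46 mass %

M((Mg0.10Fe0.90)2SiO4) = 197.463 g/mol.
Mg contributes 0.20 × 24.305 = 4.861 g per mole.
4.861/197.463 = 0.0246 → 2.46%.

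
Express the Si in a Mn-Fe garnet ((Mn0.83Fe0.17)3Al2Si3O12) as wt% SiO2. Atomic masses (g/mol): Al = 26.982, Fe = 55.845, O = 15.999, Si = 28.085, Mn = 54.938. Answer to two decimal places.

M((Mn0.83Fe0.17)3Al2Si3O12) = 495.484 g/mol; M(SiO2) = 60.083 g/mol.
Moles SiO2 per formula unit = 3 Si ÷ 1 = 3.0000.
SiO2 fraction = (3.0000 × 60.083) / 495.484 = 180.249/495.484 = 0.3638.

36.38 wt%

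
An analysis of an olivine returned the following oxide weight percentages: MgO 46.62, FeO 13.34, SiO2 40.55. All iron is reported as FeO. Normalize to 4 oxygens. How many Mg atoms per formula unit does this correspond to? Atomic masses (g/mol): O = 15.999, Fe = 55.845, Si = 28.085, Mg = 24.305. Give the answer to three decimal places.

46.62 wt% MgO ÷ 40.304 g/mol = 1.15671 mol, giving 1.15671 Mg and 1.15671 O.
13.34 wt% FeO ÷ 71.844 g/mol = 0.18568 mol, giving 0.18568 Fe and 0.18568 O.
40.55 wt% SiO2 ÷ 60.083 g/mol = 0.67490 mol, giving 0.67490 Si and 1.34980 O.
Oxygen sums to 2.69219; scaling by 4/2.69219 = 1.48578 puts the formula on 4 O.
Mg: 1.15671 × 1.48578 = 1.719 atoms per formula unit.

1.719 Mg apfu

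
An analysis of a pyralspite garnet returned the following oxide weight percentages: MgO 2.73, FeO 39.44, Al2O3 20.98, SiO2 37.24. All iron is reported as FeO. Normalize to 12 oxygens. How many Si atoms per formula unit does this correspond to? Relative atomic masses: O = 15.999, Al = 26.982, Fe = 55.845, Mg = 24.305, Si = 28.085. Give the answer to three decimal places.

3.007 Si apfu

MgO: 2.73/40.304 = 0.06774 mol → 0.06774 mol Mg, 0.06774 mol O.
FeO: 39.44/71.844 = 0.54897 mol → 0.54897 mol Fe, 0.54897 mol O.
Al2O3: 20.98/101.961 = 0.20576 mol → 0.41152 mol Al, 0.61728 mol O.
SiO2: 37.24/60.083 = 0.61981 mol → 0.61981 mol Si, 1.23962 mol O.
Total oxygen = 2.47361 mol. Normalization factor = 12/2.47361 = 4.85121.
Si per 12 O = 0.61981 × 4.85121 = 3.007.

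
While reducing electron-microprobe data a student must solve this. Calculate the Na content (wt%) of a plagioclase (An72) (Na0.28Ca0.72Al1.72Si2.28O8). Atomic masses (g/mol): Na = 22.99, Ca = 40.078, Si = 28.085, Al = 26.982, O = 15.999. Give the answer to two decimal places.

2.35 wt%

Formula mass = 0.28×22.99 + 0.72×40.078 + 1.72×26.982 + 2.28×28.085 + 8×15.999 = 273.728 g/mol, of which 6.437 g is Na.
So Na makes up 6.437/273.728 = 0.0235 of the mass, i.e. 2.35%.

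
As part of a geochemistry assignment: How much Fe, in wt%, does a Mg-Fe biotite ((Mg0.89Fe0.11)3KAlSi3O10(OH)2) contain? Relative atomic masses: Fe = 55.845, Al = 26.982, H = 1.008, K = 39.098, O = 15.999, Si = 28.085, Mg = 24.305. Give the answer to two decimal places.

4.31 wt%

M((Mg0.89Fe0.11)3KAlSi3O10(OH)2) = 427.662 g/mol.
Fe contributes 0.33 × 55.845 = 18.429 g per mole.
18.429/427.662 = 0.0431 → 4.31%.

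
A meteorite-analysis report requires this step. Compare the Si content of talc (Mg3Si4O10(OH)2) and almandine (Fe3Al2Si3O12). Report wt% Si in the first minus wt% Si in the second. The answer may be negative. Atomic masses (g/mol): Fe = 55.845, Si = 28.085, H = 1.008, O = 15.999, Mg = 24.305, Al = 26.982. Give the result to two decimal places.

12.69 percentage points

First mineral: 112.340 g Si in 379.259 g formula = 29.62 wt% Si.
Second mineral: 84.255 g Si in 497.742 g formula = 16.93 wt% Si.
29.62% − 16.93% gives a difference of 12.69 percentage points.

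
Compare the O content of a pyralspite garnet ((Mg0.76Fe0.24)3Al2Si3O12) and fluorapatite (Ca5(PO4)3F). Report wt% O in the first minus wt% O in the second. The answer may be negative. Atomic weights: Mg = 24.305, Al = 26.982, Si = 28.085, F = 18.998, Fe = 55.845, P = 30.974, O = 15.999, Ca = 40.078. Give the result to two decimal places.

First mineral: 191.988 g O in 425.831 g formula = 45.09 wt% O.
Second mineral: 191.988 g O in 504.298 g formula = 38.07 wt% O.
45.09% − 38.07% gives a difference of 7.02 percentage points.

7.02 percentage points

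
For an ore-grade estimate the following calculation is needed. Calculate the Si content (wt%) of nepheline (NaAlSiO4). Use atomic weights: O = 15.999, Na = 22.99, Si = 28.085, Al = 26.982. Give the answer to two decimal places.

Molar mass of NaAlSiO4: 1*22.99 + 1*26.982 + 1*28.085 + 4*15.999 = 142.053 g/mol.
Mass of Si per formula unit: 1 × 28.085 = 28.085 g.
Weight fraction Si = 28.085 / 142.053 = 0.1977.

19.77 wt%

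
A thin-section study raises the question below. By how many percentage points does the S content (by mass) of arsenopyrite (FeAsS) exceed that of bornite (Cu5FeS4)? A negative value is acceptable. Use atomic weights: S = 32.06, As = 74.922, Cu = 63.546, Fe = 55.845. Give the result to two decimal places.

-5.87 percentage points

S in FeAsS: molar mass 162.827 g/mol; 1×32.06 = 32.060 g → 19.69 wt%.
S in Cu5FeS4: molar mass 501.815 g/mol; 4×32.06 = 128.240 g → 25.56 wt%.
Difference = 19.69 − 25.56 = -5.87 percentage points.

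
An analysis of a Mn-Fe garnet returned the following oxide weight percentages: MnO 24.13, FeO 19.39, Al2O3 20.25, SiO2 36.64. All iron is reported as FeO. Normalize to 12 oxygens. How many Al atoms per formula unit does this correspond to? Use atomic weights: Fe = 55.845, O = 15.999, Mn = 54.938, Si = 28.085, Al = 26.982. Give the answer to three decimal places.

1.965 Al apfu

MnO (M=70.937): mol = 0.34016; Mn = 0.34016, O = 0.34016.
FeO (M=71.844): mol = 0.26989; Fe = 0.26989, O = 0.26989.
Al2O3 (M=101.961): mol = 0.19861; Al = 0.39722, O = 0.59583.
SiO2 (M=60.083): mol = 0.60982; Si = 0.60982, O = 1.21964.
ΣO = 2.42552; factor = 12/ΣO = 4.94739.
Al apfu = 0.39722 × 4.94739 = 1.965.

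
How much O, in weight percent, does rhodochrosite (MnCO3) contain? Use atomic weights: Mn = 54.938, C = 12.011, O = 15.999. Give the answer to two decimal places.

Formula mass = 1*54.938 + 1*12.011 + 3*15.999 = 114.946 g/mol, of which 47.997 g is O.
So O makes up 47.997/114.946 = 0.4176 of the mass, i.e. 41.76%.

41.76 weight percent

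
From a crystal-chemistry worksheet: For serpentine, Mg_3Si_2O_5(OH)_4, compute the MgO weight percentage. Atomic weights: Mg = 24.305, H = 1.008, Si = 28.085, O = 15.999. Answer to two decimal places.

43.63 wt%

Molar mass of Mg_3Si_2O_5(OH)_4 = 3*24.305 + 2*28.085 + 9*15.999 + 4*1.008 = 277.108 g/mol.
Each formula unit contains 3 Mg, equivalent to 3/1 = 3.0000 mol MgO.
M(MgO) = 1×24.305 + 1×15.999 = 40.304 g/mol.
Mass of MgO per formula unit = 3.0000 × 40.304 = 120.912 g.
MgO wt% = 120.912 / 277.108 × 100 = 43.63%.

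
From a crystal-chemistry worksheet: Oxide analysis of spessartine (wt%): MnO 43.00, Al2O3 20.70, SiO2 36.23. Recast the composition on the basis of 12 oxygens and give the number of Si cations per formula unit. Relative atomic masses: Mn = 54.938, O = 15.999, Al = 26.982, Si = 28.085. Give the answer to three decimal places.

2.989 Si apfu

43.00 wt% MnO ÷ 70.937 g/mol = 0.60617 mol, giving 0.60617 Mn and 0.60617 O.
20.70 wt% Al2O3 ÷ 101.961 g/mol = 0.20302 mol, giving 0.40604 Al and 0.60906 O.
36.23 wt% SiO2 ÷ 60.083 g/mol = 0.60300 mol, giving 0.60300 Si and 1.20600 O.
Oxygen sums to 2.42123; scaling by 12/2.42123 = 4.95616 puts the formula on 12 O.
Si: 0.60300 × 4.95616 = 2.989 atoms per formula unit.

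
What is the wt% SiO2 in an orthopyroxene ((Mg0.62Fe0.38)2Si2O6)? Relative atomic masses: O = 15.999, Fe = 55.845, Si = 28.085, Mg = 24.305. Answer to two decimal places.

53.47 wt%

Formula mass = 224.744 g/mol.
2 Si → 2.0000 mol SiO2 per formula unit; M(SiO2) = 60.083, so SiO2 mass = 120.166 g.
120.166/224.744 × 100 = 53.47 wt%.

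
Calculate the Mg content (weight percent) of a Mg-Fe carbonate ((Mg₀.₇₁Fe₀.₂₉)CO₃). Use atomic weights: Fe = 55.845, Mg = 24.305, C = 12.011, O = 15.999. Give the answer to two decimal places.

M((Mg₀.₇₁Fe₀.₂₉)CO₃) = 93.460 g/mol.
Mg contributes 0.71 × 24.305 = 17.257 g per mole.
17.257/93.460 = 0.1846 → 18.46%.

18.46 weight percent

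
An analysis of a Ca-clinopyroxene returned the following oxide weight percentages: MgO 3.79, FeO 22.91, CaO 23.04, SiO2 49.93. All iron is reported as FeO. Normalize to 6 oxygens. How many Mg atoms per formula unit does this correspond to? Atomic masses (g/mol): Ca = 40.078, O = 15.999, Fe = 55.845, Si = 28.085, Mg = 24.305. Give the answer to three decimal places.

0.227 Mg apfu

MgO (M=40.304): mol = 0.09404; Mg = 0.09404, O = 0.09404.
FeO (M=71.844): mol = 0.31889; Fe = 0.31889, O = 0.31889.
CaO (M=56.077): mol = 0.41086; Ca = 0.41086, O = 0.41086.
SiO2 (M=60.083): mol = 0.83102; Si = 0.83102, O = 1.66204.
ΣO = 2.48583; factor = 6/ΣO = 2.41368.
Mg apfu = 0.09404 × 2.41368 = 0.227.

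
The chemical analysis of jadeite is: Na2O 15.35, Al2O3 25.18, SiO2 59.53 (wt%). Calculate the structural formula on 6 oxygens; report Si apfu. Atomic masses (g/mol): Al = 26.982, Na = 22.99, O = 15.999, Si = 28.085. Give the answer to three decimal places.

2.002 Si apfu

15.35 wt% Na2O ÷ 61.979 g/mol = 0.24766 mol, giving 0.49532 Na and 0.24766 O.
25.18 wt% Al2O3 ÷ 101.961 g/mol = 0.24696 mol, giving 0.49392 Al and 0.74088 O.
59.53 wt% SiO2 ÷ 60.083 g/mol = 0.99080 mol, giving 0.99080 Si and 1.98160 O.
Oxygen sums to 2.97014; scaling by 6/2.97014 = 2.02011 puts the formula on 6 O.
Si: 0.99080 × 2.02011 = 2.002 atoms per formula unit.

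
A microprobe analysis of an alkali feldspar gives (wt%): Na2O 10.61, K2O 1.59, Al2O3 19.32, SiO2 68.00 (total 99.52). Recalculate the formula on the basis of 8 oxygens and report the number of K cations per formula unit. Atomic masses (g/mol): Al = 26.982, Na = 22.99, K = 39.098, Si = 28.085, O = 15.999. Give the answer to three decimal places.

Na2O: 10.61/61.979 = 0.17119 mol → 0.34238 mol Na, 0.17119 mol O.
K2O: 1.59/94.195 = 0.01688 mol → 0.03376 mol K, 0.01688 mol O.
Al2O3: 19.32/101.961 = 0.18948 mol → 0.37896 mol Al, 0.56844 mol O.
SiO2: 68.00/60.083 = 1.13177 mol → 1.13177 mol Si, 2.26354 mol O.
Total oxygen = 3.02005 mol. Normalization factor = 8/3.02005 = 2.64896.
K per 8 O = 0.03376 × 2.64896 = 0.089.

0.089 K apfu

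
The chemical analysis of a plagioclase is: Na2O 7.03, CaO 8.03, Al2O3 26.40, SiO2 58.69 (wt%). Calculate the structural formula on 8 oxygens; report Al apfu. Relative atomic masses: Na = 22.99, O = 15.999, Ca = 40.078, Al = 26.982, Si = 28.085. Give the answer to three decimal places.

Na2O (M=61.979): mol = 0.11343; Na = 0.22686, O = 0.11343.
CaO (M=56.077): mol = 0.14320; Ca = 0.14320, O = 0.14320.
Al2O3 (M=101.961): mol = 0.25892; Al = 0.51784, O = 0.77676.
SiO2 (M=60.083): mol = 0.97682; Si = 0.97682, O = 1.95364.
ΣO = 2.98703; factor = 8/ΣO = 2.67825.
Al apfu = 0.51784 × 2.67825 = 1.387.

1.387 Al apfu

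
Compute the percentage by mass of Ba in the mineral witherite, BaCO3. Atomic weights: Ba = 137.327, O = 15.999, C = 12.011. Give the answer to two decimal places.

69.59 weight percent

Formula mass = 1*137.327 + 1*12.011 + 3*15.999 = 197.335 g/mol, of which 137.327 g is Ba.
So Ba makes up 137.327/197.335 = 0.6959 of the mass, i.e. 69.59%.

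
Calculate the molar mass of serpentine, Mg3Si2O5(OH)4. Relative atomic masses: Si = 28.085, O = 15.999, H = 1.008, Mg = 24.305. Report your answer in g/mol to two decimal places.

M = 3×24.305 + 2×28.085 + 9×15.999 + 4×1.008

277.11 g/mol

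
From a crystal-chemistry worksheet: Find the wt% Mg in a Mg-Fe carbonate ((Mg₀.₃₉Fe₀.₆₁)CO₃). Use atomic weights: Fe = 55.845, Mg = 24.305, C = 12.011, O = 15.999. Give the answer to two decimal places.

Molar mass of (Mg₀.₃₉Fe₀.₆₁)CO₃: 0.39*24.305 + 0.61*55.845 + 1*12.011 + 3*15.999 = 103.552 g/mol.
Mass of Mg per formula unit: 0.39 × 24.305 = 9.479 g.
Weight fraction Mg = 9.479 / 103.552 = 0.0915.

9.15 wt%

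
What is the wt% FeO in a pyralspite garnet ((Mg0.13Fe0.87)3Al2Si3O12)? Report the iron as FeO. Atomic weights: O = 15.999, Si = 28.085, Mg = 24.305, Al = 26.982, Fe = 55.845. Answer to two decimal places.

Formula mass = 485.441 g/mol.
2.61 Fe → 2.6100 mol FeO per formula unit; M(FeO) = 71.844, so FeO mass = 187.513 g.
187.513/485.441 × 100 = 38.63 wt%.

38.63 wt%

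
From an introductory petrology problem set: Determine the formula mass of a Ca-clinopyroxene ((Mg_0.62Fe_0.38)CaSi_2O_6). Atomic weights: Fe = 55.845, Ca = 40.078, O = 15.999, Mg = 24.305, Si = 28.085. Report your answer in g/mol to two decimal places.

228.53 g/mol

M = 0.62×24.305 + 0.38×55.845 + 1×40.078 + 2×28.085 + 6×15.999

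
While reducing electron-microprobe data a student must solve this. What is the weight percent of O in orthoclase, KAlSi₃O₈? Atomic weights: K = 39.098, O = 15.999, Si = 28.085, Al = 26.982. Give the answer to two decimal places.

45.99 mass %

M(KAlSi₃O₈) = 278.327 g/mol.
O contributes 8 × 15.999 = 127.992 g per mole.
127.992/278.327 = 0.4599 → 45.99%.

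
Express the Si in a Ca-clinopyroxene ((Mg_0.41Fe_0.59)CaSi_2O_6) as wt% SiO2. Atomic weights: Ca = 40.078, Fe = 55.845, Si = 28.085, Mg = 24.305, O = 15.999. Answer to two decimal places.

51.10 wt%

Formula mass = 235.156 g/mol.
2 Si → 2.0000 mol SiO2 per formula unit; M(SiO2) = 60.083, so SiO2 mass = 120.166 g.
120.166/235.156 × 100 = 51.10 wt%.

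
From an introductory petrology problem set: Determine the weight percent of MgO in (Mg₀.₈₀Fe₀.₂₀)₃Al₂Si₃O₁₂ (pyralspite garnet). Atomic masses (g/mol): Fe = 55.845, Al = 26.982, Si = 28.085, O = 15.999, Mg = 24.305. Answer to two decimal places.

Molar mass of (Mg₀.₈₀Fe₀.₂₀)₃Al₂Si₃O₁₂ = 2.40·24.305 + 0.60·55.845 + 2·26.982 + 3·28.085 + 12·15.999 = 422.046 g/mol.
Each formula unit contains 2.40 Mg, equivalent to 2.40/1 = 2.4000 mol MgO.
M(MgO) = 1×24.305 + 1×15.999 = 40.304 g/mol.
Mass of MgO per formula unit = 2.4000 × 40.304 = 96.730 g.
MgO wt% = 96.730 / 422.046 × 100 = 22.92%.

22.92 wt%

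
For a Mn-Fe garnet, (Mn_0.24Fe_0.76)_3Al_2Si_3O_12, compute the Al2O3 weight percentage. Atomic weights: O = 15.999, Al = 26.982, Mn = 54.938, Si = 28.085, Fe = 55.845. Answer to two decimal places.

Formula mass = 497.089 g/mol.
2 Al → 1.0000 mol Al2O3 per formula unit; M(Al2O3) = 101.961, so Al2O3 mass = 101.961 g.
101.961/497.089 × 100 = 20.51 wt%.

20.51 wt%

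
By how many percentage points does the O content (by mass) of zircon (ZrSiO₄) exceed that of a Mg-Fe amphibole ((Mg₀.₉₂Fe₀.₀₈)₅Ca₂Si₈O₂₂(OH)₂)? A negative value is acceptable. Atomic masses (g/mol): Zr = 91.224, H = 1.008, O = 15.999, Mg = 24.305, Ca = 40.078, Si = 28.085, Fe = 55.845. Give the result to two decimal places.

First mineral: 63.996 g O in 183.305 g formula = 34.91 wt% O.
Second mineral: 383.976 g O in 824.969 g formula = 46.54 wt% O.
34.91% − 46.54% gives a difference of -11.63 percentage points.

-11.63 percentage points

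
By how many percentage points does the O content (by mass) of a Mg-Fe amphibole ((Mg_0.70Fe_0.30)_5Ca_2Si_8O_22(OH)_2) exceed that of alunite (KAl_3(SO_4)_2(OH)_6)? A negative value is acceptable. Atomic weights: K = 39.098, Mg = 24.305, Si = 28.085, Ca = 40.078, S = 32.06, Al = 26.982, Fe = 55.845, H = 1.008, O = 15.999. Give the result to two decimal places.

O in (Mg_0.70Fe_0.30)_5Ca_2Si_8O_22(OH)_2: molar mass 859.663 g/mol; 24×15.999 = 383.976 g → 44.67 wt%.
O in KAl_3(SO_4)_2(OH)_6: molar mass 414.198 g/mol; 14×15.999 = 223.986 g → 54.08 wt%.
Difference = 44.67 − 54.08 = -9.41 percentage points.

-9.41 percentage points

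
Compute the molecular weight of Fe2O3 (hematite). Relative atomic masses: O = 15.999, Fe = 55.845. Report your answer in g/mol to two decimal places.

159.69 g/mol

The formula mass is the sum 2·55.845 + 3·15.999.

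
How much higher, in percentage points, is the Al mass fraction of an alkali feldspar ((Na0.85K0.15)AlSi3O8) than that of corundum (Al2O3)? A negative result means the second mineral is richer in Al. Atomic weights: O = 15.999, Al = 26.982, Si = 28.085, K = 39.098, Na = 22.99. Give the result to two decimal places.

Al in (Na0.85K0.15)AlSi3O8: molar mass 264.635 g/mol; 1×26.982 = 26.982 g → 10.20 wt%.
Al in Al2O3: molar mass 101.961 g/mol; 2×26.982 = 53.964 g → 52.93 wt%.
Difference = 10.20 − 52.93 = -42.73 percentage points.

-42.73 percentage points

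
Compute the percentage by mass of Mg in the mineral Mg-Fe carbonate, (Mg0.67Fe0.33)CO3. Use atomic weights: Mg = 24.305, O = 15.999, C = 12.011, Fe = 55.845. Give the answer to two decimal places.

17.19 mass %

Formula mass = 0.67·24.305 + 0.33·55.845 + 1·12.011 + 3·15.999 = 94.721 g/mol, of which 16.284 g is Mg.
So Mg makes up 16.284/94.721 = 0.1719 of the mass, i.e. 17.19%.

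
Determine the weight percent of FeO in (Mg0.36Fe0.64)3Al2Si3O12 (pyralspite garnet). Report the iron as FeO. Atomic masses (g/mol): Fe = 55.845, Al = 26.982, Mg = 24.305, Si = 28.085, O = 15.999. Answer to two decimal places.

29.75 wt%

M((Mg0.36Fe0.64)3Al2Si3O12) = 463.679 g/mol; M(FeO) = 71.844 g/mol.
Moles FeO per formula unit = 1.92 Fe ÷ 1 = 1.9200.
FeO fraction = (1.9200 × 71.844) / 463.679 = 137.940/463.679 = 0.2975.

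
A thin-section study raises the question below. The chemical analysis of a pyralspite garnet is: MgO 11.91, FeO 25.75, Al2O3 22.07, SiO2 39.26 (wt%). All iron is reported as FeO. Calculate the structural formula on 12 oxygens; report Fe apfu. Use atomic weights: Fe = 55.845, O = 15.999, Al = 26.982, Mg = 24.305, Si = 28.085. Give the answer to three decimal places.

1.648 Fe apfu

MgO: 11.91/40.304 = 0.29550 mol → 0.29550 mol Mg, 0.29550 mol O.
FeO: 25.75/71.844 = 0.35842 mol → 0.35842 mol Fe, 0.35842 mol O.
Al2O3: 22.07/101.961 = 0.21646 mol → 0.43292 mol Al, 0.64938 mol O.
SiO2: 39.26/60.083 = 0.65343 mol → 0.65343 mol Si, 1.30686 mol O.
Total oxygen = 2.61016 mol. Normalization factor = 12/2.61016 = 4.59742.
Fe per 12 O = 0.35842 × 4.59742 = 1.648.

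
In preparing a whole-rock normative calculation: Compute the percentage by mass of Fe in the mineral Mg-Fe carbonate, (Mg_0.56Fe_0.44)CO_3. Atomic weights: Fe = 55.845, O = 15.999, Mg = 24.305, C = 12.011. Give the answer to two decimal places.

Formula mass = 0.56·24.305 + 0.44·55.845 + 1·12.011 + 3·15.999 = 98.191 g/mol, of which 24.572 g is Fe.
So Fe makes up 24.572/98.191 = 0.2502 of the mass, i.e. 25.02%.

25.02 weight percent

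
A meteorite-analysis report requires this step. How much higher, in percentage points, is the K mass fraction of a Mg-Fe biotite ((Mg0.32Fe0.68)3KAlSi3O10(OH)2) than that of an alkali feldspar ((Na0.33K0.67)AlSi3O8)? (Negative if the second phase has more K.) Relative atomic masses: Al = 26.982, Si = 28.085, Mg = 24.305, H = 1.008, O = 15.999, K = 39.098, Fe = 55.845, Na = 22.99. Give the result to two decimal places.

-1.48 percentage points

First mineral: 39.098 g K in 481.596 g formula = 8.12 wt% K.
Second mineral: 26.196 g K in 273.011 g formula = 9.60 wt% K.
8.12% − 9.60% gives a difference of -1.48 percentage points.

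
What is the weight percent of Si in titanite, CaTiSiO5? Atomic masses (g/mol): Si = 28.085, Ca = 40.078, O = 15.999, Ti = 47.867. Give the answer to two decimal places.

Molar mass of CaTiSiO5: 1·40.078 + 1·47.867 + 1·28.085 + 5·15.999 = 196.025 g/mol.
Mass of Si per formula unit: 1 × 28.085 = 28.085 g.
Weight fraction Si = 28.085 / 196.025 = 0.1433.

14.33 wt%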